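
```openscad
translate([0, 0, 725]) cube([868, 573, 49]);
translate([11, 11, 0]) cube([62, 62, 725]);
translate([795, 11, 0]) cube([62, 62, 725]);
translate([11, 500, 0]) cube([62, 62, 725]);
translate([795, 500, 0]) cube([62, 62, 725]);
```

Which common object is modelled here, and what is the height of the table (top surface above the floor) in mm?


A table. The table height is 774 mm.

A 868×573×49 slab sits at z = 725 on four 62 mm square posts — a table. The top surface is at 725 + 49 = 774 mm.


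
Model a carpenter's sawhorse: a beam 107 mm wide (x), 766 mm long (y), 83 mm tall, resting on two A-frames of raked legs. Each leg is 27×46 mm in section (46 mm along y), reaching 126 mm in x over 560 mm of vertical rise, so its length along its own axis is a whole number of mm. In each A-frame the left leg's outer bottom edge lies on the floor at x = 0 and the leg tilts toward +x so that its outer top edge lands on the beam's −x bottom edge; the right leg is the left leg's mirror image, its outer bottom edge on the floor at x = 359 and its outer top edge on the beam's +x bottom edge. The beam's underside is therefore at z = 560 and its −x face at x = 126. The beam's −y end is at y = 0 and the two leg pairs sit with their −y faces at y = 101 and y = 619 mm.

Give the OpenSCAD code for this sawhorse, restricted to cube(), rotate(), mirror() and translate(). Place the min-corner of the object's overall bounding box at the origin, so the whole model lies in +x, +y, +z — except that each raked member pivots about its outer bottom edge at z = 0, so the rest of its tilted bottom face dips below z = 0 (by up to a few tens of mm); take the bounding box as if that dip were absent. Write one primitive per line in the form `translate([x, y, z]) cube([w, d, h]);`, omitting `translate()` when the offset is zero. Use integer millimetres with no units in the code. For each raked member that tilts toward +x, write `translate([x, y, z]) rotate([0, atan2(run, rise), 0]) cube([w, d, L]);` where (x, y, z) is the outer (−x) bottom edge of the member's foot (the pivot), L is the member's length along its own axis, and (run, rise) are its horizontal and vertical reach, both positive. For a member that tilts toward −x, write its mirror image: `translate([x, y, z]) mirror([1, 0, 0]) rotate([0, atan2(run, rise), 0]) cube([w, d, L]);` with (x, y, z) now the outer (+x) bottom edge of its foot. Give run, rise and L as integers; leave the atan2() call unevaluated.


translate([126, 0, 560]) cube([107, 766, 83]);
translate([0, 101, 0]) rotate([0, atan2(126, 560), 0]) cube([27, 46, 574]);
translate([359, 101, 0]) mirror([1, 0, 0]) rotate([0, atan2(126, 560), 0]) cube([27, 46, 574]);
translate([0, 619, 0]) rotate([0, atan2(126, 560), 0]) cube([27, 46, 574]);
translate([359, 619, 0]) mirror([1, 0, 0]) rotate([0, atan2(126, 560), 0]) cube([27, 46, 574]);


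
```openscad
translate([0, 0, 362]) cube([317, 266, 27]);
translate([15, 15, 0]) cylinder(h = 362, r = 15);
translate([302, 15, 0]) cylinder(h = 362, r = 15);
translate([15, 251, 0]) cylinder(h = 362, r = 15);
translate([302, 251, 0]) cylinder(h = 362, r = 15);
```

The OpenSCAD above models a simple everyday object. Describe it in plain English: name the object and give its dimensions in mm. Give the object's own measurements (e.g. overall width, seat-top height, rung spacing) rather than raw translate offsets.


A simple wooden stool: a rectangular seat 317 mm (x) by 266 mm (y), 27 mm thick, top face at z = 389 mm, on four round legs, each 30 mm in diameter. The legs rest on z = 0, each leg's axis is inset half a diameter from the nearest pair of seat edges (so the leg's bounding box is flush with the corner).


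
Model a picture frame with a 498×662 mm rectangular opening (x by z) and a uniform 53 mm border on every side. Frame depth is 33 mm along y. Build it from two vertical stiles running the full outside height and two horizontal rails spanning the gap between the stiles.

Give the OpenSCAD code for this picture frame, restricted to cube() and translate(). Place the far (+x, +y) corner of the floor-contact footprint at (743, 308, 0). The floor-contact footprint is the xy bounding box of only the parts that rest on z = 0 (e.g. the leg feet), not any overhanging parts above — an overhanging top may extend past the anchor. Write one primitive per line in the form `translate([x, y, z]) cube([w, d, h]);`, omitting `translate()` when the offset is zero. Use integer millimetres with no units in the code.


translate([139, 275, 0]) cube([53, 33, 768]);
translate([690, 275, 0]) cube([53, 33, 768]);
translate([192, 275, 0]) cube([498, 33, 53]);
translate([192, 275, 715]) cube([498, 33, 53]);


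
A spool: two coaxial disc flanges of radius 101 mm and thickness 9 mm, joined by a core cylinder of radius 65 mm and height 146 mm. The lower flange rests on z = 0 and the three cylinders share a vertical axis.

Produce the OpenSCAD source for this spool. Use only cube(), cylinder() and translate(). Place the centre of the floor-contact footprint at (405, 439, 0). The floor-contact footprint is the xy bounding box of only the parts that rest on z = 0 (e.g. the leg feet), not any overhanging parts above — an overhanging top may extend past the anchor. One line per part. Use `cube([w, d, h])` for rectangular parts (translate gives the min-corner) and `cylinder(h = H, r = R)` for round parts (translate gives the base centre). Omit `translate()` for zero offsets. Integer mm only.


translate([405, 439, 0]) cylinder(h = 9, r = 101);
translate([405, 439, 9]) cylinder(h = 146, r = 65);
translate([405, 439, 155]) cylinder(h = 9, r = 101);


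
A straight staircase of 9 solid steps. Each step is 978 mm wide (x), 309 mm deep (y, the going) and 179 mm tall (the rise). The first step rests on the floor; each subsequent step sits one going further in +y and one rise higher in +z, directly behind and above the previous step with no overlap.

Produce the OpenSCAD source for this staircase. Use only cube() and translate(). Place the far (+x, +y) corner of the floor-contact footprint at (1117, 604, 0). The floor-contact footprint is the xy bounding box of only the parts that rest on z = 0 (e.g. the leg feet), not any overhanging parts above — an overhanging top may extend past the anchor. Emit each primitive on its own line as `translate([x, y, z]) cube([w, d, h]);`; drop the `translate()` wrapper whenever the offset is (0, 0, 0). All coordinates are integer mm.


translate([139, 295, 0]) cube([978, 309, 179]);
translate([139, 604, 179]) cube([978, 309, 179]);
translate([139, 913, 358]) cube([978, 309, 179]);
translate([139, 1222, 537]) cube([978, 309, 179]);
translate([139, 1531, 716]) cube([978, 309, 179]);
translate([139, 1840, 895]) cube([978, 309, 179]);
translate([139, 2149, 1074]) cube([978, 309, 179]);
translate([139, 2458, 1253]) cube([978, 309, 179]);
translate([139, 2767, 1432]) cube([978, 309, 179]);


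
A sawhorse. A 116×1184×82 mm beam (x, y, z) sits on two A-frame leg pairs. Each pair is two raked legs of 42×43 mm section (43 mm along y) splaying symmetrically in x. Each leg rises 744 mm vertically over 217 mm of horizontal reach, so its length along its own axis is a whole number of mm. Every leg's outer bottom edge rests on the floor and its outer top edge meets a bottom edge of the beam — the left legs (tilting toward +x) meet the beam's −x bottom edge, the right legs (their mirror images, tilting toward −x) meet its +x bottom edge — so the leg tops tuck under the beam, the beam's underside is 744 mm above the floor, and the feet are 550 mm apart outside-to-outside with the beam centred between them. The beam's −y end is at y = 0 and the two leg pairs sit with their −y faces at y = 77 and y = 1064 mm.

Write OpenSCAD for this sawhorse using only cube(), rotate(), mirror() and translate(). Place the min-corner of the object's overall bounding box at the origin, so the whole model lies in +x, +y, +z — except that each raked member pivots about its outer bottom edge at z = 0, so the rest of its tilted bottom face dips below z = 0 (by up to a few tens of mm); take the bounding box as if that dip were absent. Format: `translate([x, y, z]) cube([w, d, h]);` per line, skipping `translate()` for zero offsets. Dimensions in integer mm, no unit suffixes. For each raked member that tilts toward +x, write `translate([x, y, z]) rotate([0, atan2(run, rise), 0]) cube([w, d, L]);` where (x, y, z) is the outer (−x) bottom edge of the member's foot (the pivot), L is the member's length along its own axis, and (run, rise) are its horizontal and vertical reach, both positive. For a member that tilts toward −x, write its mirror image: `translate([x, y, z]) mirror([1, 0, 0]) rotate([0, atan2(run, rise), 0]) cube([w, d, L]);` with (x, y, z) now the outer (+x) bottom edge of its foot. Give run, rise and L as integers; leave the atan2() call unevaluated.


// leg length = √(217² + 744²) = 775
// right-leg outer foot x = 2·217 + 116 = 550
// beam min-corner = (217, 0, 744)
translate([217, 0, 744]) cube([116, 1184, 82]);
translate([0, 77, 0]) rotate([0, atan2(217, 744), 0]) cube([42, 43, 775]);
translate([550, 77, 0]) mirror([1, 0, 0]) rotate([0, atan2(217, 744), 0]) cube([42, 43, 775]);
translate([0, 1064, 0]) rotate([0, atan2(217, 744), 0]) cube([42, 43, 775]);
translate([550, 1064, 0]) mirror([1, 0, 0]) rotate([0, atan2(217, 744), 0]) cube([42, 43, 775]);


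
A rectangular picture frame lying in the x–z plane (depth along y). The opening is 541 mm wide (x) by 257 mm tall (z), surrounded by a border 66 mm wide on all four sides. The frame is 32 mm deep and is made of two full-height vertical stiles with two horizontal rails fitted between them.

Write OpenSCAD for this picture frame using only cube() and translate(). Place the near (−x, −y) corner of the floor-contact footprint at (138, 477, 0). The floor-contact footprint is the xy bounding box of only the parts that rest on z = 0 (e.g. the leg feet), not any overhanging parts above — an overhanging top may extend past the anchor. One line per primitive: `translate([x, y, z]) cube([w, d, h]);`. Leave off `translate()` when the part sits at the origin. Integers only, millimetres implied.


translate([138, 477, 0]) cube([66, 32, 389]);
translate([745, 477, 0]) cube([66, 32, 389]);
translate([204, 477, 0]) cube([541, 32, 66]);
translate([204, 477, 323]) cube([541, 32, 66]);


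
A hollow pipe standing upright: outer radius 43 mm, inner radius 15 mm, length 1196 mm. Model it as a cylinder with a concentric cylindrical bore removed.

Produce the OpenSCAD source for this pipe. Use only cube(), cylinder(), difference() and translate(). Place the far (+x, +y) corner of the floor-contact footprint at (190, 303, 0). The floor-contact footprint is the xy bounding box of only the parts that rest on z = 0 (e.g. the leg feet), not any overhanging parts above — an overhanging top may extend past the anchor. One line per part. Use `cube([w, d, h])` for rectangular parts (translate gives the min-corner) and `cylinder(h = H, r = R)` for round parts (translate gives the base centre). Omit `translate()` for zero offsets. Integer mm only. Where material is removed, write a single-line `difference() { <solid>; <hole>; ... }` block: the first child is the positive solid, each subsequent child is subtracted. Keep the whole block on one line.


difference() { translate([147, 260, 0]) cylinder(h = 1196, r = 43); translate([147, 260, 0]) cylinder(h = 1196, r = 15); }


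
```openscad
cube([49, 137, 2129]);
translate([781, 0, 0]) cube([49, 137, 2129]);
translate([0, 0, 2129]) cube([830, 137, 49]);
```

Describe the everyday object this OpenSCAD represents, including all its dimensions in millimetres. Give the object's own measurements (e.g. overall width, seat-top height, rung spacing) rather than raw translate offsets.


A door frame. The clear opening is 732 mm wide and 2129 mm high. Two 49 mm wide jambs, 137 mm deep, stand either side of the opening from the floor to the top of the opening. A 49 mm thick head sits across the top of both jambs, spanning the full outside width of the frame.


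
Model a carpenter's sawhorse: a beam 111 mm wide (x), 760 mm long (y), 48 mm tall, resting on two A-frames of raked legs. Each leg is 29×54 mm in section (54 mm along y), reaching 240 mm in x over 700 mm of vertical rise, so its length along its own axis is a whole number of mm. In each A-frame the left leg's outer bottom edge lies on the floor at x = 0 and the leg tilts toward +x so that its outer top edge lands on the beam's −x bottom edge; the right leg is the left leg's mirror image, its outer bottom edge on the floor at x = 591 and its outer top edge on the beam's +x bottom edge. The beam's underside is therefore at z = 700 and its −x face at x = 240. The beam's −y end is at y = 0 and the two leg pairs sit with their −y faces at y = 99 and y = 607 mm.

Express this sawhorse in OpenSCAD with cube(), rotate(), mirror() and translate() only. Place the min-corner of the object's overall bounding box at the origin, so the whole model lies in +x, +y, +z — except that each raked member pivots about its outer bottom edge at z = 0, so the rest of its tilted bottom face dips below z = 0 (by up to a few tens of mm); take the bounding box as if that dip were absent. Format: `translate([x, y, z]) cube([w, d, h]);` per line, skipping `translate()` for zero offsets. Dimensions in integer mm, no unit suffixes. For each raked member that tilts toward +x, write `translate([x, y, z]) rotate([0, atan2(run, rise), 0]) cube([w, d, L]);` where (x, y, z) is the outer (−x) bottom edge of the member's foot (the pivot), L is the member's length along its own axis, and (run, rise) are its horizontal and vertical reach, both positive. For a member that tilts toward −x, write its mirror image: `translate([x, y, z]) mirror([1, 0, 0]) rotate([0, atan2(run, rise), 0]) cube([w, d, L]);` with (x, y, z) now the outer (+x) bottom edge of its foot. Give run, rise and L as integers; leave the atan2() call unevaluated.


translate([240, 0, 700]) cube([111, 760, 48]);
translate([0, 99, 0]) rotate([0, atan2(240, 700), 0]) cube([29, 54, 740]);
translate([591, 99, 0]) mirror([1, 0, 0]) rotate([0, atan2(240, 700), 0]) cube([29, 54, 740]);
translate([0, 607, 0]) rotate([0, atan2(240, 700), 0]) cube([29, 54, 740]);
translate([591, 607, 0]) mirror([1, 0, 0]) rotate([0, atan2(240, 700), 0]) cube([29, 54, 740]);


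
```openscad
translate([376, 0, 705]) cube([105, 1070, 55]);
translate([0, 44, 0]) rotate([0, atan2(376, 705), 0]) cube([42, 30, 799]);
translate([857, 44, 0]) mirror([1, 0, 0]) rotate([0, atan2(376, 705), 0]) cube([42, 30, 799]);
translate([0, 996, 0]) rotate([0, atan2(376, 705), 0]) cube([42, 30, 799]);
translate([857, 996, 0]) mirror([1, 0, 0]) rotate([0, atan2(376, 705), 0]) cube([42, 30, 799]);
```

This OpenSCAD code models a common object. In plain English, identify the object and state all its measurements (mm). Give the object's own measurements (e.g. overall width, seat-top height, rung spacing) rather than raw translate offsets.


A sawhorse. A 105×1070×55 mm beam (x, y, z) sits on two A-frame leg pairs. Each pair is two raked legs of 42×30 mm section (30 mm along y) splaying symmetrically in x. Each leg rises 705 mm vertically over 376 mm of horizontal reach and is 799 mm long along its own axis. Every leg's outer bottom edge rests on the floor and its outer top edge meets a bottom edge of the beam — the left legs (tilting toward +x) meet the beam's −x bottom edge, the right legs (their mirror images, tilting toward −x) meet its +x bottom edge — so the leg tops tuck under the beam, the beam's underside is 705 mm above the floor, and the feet are 857 mm apart outside-to-outside with the beam centred between them. The two leg pairs are set in 44 mm from either end of the beam.


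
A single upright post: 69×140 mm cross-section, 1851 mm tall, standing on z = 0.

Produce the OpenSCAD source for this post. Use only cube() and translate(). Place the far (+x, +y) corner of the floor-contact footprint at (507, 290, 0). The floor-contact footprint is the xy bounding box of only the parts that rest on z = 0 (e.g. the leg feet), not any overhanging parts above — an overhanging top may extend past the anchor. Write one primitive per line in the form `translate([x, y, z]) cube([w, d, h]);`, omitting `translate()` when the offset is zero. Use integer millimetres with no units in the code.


translate([438, 150, 0]) cube([69, 140, 1851]);


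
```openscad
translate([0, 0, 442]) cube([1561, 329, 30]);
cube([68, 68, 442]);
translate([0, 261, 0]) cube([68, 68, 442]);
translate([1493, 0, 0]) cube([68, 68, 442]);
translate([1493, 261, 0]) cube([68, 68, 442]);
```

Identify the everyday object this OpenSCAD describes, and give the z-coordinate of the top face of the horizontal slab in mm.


A bench. The seat-top height is 472 mm.

A long slab on four corner posts — a bench. The slab sits at z = 442 with thickness 30, so the top is 442 + 30 = 472 mm.


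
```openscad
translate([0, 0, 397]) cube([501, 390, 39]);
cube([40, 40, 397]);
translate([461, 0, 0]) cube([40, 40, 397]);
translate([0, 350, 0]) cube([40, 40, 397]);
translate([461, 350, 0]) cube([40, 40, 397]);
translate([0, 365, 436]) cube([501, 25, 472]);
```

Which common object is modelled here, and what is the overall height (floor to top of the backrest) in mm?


A chair. The overall height is 908 mm.

A slab on four corner posts with a tall panel at the back — a chair. The seat slab sits at z = 397 with thickness 39, and the 472 mm backrest starts at the seat top, so the overall height is 397 + 39 + 472 = 908 mm.


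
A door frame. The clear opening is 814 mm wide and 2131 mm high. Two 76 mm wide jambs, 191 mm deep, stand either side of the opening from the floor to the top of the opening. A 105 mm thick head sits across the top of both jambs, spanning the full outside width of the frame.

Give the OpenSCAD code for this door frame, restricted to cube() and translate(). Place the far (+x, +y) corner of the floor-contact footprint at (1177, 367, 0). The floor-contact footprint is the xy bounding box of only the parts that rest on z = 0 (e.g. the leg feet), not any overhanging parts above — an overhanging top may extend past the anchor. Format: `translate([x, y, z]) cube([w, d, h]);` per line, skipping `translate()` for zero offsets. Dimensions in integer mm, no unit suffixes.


translate([211, 176, 0]) cube([76, 191, 2131]);
translate([1101, 176, 0]) cube([76, 191, 2131]);
translate([211, 176, 2131]) cube([966, 191, 105]);


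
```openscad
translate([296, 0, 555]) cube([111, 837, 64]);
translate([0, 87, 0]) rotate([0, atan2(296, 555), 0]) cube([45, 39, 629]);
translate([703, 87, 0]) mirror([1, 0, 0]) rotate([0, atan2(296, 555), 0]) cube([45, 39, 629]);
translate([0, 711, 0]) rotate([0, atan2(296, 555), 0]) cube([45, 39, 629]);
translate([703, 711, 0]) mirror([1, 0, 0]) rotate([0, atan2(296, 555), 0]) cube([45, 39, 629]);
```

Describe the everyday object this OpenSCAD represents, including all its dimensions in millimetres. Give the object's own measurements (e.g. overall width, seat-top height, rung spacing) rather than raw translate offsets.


A sawhorse. A 111×837×64 mm beam (x, y, z) sits on two A-frame leg pairs. Each pair is two raked legs of 45×39 mm section (39 mm along y) splaying symmetrically in x. Each leg rises 555 mm vertically over 296 mm of horizontal reach and is 629 mm long along its own axis. Every leg's outer bottom edge rests on the floor and its outer top edge meets a bottom edge of the beam — the left legs (tilting toward +x) meet the beam's −x bottom edge, the right legs (their mirror images, tilting toward −x) meet its +x bottom edge — so the leg tops tuck under the beam, the beam's underside is 555 mm above the floor, and the feet are 703 mm apart outside-to-outside with the beam centred between them. The two leg pairs are set in 87 mm from either end of the beam.


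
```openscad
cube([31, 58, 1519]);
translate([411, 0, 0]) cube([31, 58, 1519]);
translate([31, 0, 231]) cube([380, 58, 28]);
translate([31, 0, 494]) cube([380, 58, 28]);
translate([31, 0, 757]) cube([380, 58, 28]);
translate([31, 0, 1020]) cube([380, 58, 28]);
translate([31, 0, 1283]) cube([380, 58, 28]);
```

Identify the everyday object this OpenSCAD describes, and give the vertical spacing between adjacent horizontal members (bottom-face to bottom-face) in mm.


A ladder. The rung spacing is 263 mm.

Two tall 31×58 posts with 5 short bars between them — a ladder. Adjacent rungs sit at z = 231 and z = 494, so the spacing is 494 − 231 = 263 mm.


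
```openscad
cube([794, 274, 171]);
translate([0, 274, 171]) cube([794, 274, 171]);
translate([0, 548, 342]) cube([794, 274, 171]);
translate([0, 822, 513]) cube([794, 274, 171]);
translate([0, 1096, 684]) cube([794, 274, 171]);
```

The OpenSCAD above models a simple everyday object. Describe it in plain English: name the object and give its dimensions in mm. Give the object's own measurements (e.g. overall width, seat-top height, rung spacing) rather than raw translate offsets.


A straight staircase of 5 solid steps. Each step is 794 mm wide (x), 274 mm deep (y, the going) and 171 mm tall (the rise). The first step rests on the floor; each subsequent step sits one going further in +y and one rise higher in +z, directly behind and above the previous step with no overlap.


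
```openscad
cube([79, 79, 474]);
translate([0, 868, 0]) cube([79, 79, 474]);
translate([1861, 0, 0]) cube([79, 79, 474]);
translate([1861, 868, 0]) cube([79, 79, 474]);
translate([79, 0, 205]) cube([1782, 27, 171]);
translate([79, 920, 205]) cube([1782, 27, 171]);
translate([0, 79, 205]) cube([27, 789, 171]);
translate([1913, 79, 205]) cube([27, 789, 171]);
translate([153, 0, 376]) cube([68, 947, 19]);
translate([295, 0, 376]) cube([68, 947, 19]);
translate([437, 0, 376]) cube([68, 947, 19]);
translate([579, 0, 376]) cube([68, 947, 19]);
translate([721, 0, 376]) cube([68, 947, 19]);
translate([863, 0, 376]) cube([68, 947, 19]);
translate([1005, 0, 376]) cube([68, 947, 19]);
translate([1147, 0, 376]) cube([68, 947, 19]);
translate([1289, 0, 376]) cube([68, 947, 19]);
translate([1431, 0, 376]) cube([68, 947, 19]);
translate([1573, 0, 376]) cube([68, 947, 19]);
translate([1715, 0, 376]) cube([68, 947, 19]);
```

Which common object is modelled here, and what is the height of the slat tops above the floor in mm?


A bed frame. The slat-top height is 395 mm.

Four posts, four rails, and a row of slats — a bed frame. Slats sit on the rails at z = 205 + 171 = 376; with slat thickness 19, the top is 395 mm.


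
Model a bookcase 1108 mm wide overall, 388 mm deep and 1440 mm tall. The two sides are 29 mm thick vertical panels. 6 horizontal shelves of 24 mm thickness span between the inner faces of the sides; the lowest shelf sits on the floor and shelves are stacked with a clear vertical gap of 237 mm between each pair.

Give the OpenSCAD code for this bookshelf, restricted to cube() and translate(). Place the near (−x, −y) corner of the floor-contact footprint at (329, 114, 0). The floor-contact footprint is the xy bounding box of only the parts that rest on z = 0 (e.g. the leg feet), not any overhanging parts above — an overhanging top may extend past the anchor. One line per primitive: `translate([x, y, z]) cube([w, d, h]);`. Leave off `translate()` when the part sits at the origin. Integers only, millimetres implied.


translate([329, 114, 0]) cube([29, 388, 1440]);
translate([1408, 114, 0]) cube([29, 388, 1440]);
translate([358, 114, 0]) cube([1050, 388, 24]);
translate([358, 114, 261]) cube([1050, 388, 24]);
translate([358, 114, 522]) cube([1050, 388, 24]);
translate([358, 114, 783]) cube([1050, 388, 24]);
translate([358, 114, 1044]) cube([1050, 388, 24]);
translate([358, 114, 1305]) cube([1050, 388, 24]);


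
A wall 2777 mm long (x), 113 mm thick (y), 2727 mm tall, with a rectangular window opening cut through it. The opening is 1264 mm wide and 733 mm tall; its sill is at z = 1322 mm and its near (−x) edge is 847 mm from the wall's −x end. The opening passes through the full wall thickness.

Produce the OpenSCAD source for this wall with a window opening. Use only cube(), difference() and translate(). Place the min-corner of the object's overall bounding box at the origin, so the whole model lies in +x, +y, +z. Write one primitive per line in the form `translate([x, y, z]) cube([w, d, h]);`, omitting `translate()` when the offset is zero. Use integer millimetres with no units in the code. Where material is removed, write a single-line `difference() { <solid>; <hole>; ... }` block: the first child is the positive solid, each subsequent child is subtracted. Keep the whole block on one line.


difference() { cube([2777, 113, 2727]); translate([847, 0, 1322]) cube([1264, 113, 733]); }


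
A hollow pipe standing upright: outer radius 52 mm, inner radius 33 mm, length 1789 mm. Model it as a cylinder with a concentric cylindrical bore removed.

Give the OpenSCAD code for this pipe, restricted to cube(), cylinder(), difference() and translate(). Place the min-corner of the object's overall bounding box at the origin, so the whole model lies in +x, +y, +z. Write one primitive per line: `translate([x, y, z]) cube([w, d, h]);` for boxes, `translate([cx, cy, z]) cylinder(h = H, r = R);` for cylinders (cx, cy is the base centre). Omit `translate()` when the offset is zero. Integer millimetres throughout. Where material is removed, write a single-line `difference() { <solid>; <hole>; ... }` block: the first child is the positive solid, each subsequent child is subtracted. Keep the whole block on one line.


difference() { translate([52, 52, 0]) cylinder(h = 1789, r = 52); translate([52, 52, 0]) cylinder(h = 1789, r = 33); }


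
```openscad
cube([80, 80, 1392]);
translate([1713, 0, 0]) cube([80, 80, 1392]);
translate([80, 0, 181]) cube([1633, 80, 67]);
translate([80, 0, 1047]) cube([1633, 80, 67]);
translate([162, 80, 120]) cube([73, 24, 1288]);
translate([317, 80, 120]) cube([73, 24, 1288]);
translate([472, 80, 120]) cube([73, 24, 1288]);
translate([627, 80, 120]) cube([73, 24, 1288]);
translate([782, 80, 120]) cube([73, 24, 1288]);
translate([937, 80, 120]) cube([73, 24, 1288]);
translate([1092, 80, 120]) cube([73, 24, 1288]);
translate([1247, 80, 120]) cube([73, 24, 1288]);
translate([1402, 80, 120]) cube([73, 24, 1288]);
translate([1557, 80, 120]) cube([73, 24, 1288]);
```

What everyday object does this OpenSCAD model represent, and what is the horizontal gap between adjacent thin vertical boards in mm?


A fence section. The picket gap is 82 mm.

Two posts, two rails, 10 pickets — a fence section. Span 1633 mm holds 10 pickets of 73 mm with 11 equal gaps: ⌊(1633 − 10·73) / 11⌋ = 82 mm.


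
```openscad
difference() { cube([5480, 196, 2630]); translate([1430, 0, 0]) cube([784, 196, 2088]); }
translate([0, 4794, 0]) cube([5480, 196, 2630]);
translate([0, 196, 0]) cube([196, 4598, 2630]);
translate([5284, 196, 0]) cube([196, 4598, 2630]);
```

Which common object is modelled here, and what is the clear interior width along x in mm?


A single room. The interior width is 5088 mm.

Four walls enclosing a rectangle with a door in the front wall — a room. Outside width 5480 minus two 196 mm walls gives 5088 mm.


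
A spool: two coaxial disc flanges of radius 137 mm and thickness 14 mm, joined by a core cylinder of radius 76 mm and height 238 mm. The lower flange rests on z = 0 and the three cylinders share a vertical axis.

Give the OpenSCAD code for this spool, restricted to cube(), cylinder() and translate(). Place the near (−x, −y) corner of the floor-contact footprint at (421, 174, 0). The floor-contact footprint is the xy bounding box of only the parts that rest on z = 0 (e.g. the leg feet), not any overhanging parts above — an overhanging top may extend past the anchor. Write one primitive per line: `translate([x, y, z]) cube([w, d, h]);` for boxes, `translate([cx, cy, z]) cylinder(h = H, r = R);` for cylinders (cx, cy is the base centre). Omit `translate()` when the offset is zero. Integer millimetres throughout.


translate([558, 311, 0]) cylinder(h = 14, r = 137);
translate([558, 311, 14]) cylinder(h = 238, r = 76);
translate([558, 311, 252]) cylinder(h = 14, r = 137);


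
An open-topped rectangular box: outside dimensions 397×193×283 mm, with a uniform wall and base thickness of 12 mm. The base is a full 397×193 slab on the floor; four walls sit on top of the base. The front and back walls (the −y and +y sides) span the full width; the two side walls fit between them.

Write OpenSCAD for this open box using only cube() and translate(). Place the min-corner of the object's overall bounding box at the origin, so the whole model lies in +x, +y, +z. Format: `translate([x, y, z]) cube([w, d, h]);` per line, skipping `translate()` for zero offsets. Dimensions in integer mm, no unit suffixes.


cube([397, 193, 12]);
translate([0, 0, 12]) cube([397, 12, 271]);
translate([0, 181, 12]) cube([397, 12, 271]);
translate([0, 12, 12]) cube([12, 169, 271]);
translate([385, 12, 12]) cube([12, 169, 271]);


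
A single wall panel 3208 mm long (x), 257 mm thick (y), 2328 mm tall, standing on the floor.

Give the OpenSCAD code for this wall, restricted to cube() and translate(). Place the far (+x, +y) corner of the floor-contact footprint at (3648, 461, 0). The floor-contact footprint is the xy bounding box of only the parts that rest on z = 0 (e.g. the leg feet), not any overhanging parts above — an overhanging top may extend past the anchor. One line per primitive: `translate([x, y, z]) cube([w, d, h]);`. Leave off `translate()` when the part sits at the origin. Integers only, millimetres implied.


translate([440, 204, 0]) cube([3208, 257, 2328]);


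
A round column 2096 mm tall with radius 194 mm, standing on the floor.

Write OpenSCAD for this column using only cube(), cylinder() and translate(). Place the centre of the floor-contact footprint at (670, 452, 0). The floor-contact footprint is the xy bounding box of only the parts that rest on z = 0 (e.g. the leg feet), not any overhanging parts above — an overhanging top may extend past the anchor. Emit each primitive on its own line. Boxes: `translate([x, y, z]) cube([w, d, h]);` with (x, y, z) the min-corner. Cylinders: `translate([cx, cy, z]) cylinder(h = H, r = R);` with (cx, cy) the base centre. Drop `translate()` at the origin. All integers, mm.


translate([670, 452, 0]) cylinder(h = 2096, r = 194);


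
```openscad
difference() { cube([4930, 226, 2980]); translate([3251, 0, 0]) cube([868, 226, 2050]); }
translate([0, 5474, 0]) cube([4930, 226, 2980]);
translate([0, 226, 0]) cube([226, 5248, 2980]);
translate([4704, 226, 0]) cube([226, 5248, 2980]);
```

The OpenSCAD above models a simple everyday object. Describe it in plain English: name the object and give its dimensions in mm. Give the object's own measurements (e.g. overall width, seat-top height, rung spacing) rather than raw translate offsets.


A single room: four walls, each 2980 mm tall and 226 mm thick, enclosing an outside footprint 4930×5700 mm (x × y), no floor or roof. The front and back walls (−y and +y sides) run the full x-width; the side walls fit between their inner faces. A door opening 868 mm wide and 2050 mm tall is cut through the front wall from the floor up, its −x edge 3251 mm from the wall's −x end.


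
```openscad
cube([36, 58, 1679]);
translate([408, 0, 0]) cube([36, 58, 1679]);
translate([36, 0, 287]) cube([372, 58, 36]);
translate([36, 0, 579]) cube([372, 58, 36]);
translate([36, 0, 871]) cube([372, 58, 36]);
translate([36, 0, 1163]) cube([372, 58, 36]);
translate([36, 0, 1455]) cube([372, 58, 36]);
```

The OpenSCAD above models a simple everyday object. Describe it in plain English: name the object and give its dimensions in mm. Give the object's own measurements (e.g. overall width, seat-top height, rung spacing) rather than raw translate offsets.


A straight ladder. Two 36×58 mm vertical rails, 1679 mm tall, stand 444 mm apart (outside-to-outside) with their front faces coplanar on the −y side. 5 rungs, each 58 mm deep and 36 mm tall, span between the inner faces of the rails, front faces flush with the rails. The lowest rung's underside is at z = 287 mm and rungs are spaced 292 mm apart (underside to underside).


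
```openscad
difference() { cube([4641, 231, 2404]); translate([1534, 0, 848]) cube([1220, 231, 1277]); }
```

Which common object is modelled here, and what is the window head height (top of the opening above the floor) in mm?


A wall with a window opening. The window head height is 2125 mm.

A wall with a rectangular opening subtracted — a window. Sill at z = 848, opening 1277 mm tall, so the head is at 848 + 1277 = 2125 mm.


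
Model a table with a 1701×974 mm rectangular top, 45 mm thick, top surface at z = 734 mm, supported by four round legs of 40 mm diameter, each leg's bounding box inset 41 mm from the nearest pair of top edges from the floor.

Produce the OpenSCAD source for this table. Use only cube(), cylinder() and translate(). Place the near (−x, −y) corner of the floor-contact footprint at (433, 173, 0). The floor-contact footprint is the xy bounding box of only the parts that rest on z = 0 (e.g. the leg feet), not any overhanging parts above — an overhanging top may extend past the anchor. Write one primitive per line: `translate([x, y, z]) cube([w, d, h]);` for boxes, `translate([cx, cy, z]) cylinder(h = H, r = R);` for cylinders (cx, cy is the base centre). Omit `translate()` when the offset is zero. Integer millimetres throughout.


translate([392, 132, 689]) cube([1701, 974, 45]);
translate([453, 193, 0]) cylinder(h = 689, r = 20);
translate([2032, 193, 0]) cylinder(h = 689, r = 20);
translate([453, 1045, 0]) cylinder(h = 689, r = 20);
translate([2032, 1045, 0]) cylinder(h = 689, r = 20);


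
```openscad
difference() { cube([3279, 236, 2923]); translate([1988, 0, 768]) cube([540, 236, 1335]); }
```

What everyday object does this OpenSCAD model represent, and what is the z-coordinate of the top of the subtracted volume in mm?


A wall with a window opening. The window head height is 2103 mm.

A wall with a rectangular opening subtracted — a window. Sill at z = 768, opening 1335 mm tall, so the head is at 768 + 1335 = 2103 mm.


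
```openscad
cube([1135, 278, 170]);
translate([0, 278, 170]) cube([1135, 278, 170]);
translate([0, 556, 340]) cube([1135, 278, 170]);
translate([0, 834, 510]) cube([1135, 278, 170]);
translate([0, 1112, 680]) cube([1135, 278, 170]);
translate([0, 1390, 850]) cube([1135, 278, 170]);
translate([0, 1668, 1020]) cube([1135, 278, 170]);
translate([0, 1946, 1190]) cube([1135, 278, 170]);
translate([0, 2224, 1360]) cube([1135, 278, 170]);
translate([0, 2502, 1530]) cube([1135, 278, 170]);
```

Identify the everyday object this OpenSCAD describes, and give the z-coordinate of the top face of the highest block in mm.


A staircase. The total rise is 1700 mm.

10 identical blocks, each offset up and back from the previous — a staircase. Each step is 170 mm tall and there are 10 of them, so the total rise is 10 × 170 = 1700 mm.


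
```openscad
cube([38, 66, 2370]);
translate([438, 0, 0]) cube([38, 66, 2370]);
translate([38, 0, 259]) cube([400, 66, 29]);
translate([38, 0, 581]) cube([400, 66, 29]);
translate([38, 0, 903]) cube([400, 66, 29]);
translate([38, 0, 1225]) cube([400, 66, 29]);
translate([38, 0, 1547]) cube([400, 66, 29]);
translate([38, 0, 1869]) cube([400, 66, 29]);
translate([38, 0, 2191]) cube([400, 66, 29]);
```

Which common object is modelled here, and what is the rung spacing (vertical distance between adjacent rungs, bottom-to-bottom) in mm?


A ladder. The rung spacing is 322 mm.

Two tall 38×66 posts with 7 short bars between them — a ladder. Adjacent rungs sit at z = 259 and z = 581, so the spacing is 581 − 259 = 322 mm.


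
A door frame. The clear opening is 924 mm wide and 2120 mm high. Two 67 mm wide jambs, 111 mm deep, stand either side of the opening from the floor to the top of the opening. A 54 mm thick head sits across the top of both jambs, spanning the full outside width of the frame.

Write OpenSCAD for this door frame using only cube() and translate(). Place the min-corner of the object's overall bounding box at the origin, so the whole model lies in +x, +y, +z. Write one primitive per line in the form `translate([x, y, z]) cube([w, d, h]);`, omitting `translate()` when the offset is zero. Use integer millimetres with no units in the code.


cube([67, 111, 2120]);
translate([991, 0, 0]) cube([67, 111, 2120]);
translate([0, 0, 2120]) cube([1058, 111, 54]);


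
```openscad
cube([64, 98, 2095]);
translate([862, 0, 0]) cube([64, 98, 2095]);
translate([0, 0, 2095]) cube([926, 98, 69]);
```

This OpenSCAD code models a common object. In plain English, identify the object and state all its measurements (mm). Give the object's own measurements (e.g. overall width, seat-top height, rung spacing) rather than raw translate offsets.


A door frame. The clear opening is 798 mm wide and 2095 mm high. Two 64 mm wide jambs, 98 mm deep, stand either side of the opening from the floor to the top of the opening. A 69 mm thick head sits across the top of both jambs, spanning the full outside width of the frame.


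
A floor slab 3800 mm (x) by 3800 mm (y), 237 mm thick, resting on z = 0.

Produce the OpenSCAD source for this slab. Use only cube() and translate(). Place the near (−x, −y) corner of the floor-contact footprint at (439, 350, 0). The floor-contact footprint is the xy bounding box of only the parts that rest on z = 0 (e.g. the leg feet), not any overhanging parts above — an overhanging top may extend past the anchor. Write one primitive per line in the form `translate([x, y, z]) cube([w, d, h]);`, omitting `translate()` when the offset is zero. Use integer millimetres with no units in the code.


translate([439, 350, 0]) cube([3800, 3800, 237]);


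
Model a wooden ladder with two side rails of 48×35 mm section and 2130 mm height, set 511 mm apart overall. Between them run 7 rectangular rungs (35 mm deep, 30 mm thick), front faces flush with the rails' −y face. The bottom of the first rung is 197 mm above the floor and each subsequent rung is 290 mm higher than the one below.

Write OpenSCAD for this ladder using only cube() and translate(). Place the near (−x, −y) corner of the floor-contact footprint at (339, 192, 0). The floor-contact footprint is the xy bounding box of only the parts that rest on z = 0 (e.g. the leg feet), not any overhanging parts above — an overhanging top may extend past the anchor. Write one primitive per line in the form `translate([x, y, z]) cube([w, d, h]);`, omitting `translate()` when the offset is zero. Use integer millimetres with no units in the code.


// rung span = 511 - 2*48 = 415
// rung[k] z = 197 + k*290
translate([339, 192, 0]) cube([48, 35, 2130]);
translate([802, 192, 0]) cube([48, 35, 2130]);
translate([387, 192, 197]) cube([415, 35, 30]);
translate([387, 192, 487]) cube([415, 35, 30]);
translate([387, 192, 777]) cube([415, 35, 30]);
translate([387, 192, 1067]) cube([415, 35, 30]);
translate([387, 192, 1357]) cube([415, 35, 30]);
translate([387, 192, 1647]) cube([415, 35, 30]);
translate([387, 192, 1937]) cube([415, 35, 30]);


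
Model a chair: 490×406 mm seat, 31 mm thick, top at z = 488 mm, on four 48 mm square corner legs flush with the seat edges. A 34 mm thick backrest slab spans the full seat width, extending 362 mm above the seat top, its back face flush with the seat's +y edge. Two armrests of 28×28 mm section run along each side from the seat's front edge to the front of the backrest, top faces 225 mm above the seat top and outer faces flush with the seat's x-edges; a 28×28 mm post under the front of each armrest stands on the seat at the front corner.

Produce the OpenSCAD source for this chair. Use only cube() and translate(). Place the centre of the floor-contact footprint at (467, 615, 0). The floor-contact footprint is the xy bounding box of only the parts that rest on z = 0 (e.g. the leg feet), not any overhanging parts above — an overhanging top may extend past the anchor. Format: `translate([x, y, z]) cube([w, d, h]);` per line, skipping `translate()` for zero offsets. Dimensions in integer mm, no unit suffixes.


translate([222, 412, 457]) cube([490, 406, 31]);
translate([222, 412, 0]) cube([48, 48, 457]);
translate([664, 412, 0]) cube([48, 48, 457]);
translate([222, 770, 0]) cube([48, 48, 457]);
translate([664, 770, 0]) cube([48, 48, 457]);
translate([222, 784, 488]) cube([490, 34, 362]);
translate([222, 412, 685]) cube([28, 372, 28]);
translate([684, 412, 685]) cube([28, 372, 28]);
translate([222, 412, 488]) cube([28, 28, 197]);
translate([684, 412, 488]) cube([28, 28, 197]);
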